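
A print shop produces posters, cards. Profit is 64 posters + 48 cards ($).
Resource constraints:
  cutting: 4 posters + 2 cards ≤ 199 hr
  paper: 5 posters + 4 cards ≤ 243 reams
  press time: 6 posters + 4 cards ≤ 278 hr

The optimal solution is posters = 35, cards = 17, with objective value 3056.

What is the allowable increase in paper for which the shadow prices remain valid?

Binding constraints: paper, press time. The basis is B = [[5,4],[6,4]] with det -4.
Per unit increase in paper, x* moves by d = (-1, 1.5).
The basis stays optimal until posters reaches 0; allowable increase = 35 reams.

35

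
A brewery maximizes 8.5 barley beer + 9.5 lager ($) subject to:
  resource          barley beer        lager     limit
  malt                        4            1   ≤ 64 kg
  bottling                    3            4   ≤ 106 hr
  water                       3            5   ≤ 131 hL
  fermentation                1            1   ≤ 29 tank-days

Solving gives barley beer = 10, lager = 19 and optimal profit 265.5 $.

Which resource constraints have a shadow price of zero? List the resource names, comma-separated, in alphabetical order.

malt, water

malt: 59/64 (slack 5)
bottling: 106/106 (binding)
water: 125/131 (slack 6)
fermentation: 29/29 (binding)
By complementary slackness, a constraint with positive slack has shadow price 0 → malt, water.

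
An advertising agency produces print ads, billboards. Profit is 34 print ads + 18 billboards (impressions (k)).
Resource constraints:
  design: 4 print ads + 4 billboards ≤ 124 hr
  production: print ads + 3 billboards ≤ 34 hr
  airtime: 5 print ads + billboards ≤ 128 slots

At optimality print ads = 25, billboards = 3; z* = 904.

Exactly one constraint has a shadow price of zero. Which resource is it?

design: 112/124 (slack 12)
production: 34/34 (binding)
airtime: 128/128 (binding)
By complementary slackness, a constraint with positive slack has shadow price 0 → design.

design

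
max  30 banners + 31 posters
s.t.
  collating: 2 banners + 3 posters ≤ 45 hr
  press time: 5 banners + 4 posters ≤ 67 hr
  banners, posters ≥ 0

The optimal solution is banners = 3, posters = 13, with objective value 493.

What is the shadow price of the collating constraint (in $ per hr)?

5

Both collating and press time are binding at x*.
Dual feasibility on the basic columns requires 2·y_collating + 5·y_press time = 30, 3·y_collating + 4·y_press time = 31.
This yields shadow prices y_collating = 5, y_press time = 4.
Shadow price of collating = 5.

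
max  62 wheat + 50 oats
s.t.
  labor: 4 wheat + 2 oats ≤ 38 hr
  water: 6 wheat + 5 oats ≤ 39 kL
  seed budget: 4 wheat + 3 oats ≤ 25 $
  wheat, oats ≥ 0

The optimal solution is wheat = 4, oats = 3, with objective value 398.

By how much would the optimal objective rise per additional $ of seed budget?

Binding: water and seed budget. Non-binding: labor (16 unused).
Slack constraints have shadow price 0 (complementary slackness).
The binding rows give the dual system: 6·y_water + 4·y_seed budget = 62 and 5·y_water + 3·y_seed budget = 50.
Solving: y_water = 7, y_seed budget = 5.
Shadow price of seed budget = 5.

5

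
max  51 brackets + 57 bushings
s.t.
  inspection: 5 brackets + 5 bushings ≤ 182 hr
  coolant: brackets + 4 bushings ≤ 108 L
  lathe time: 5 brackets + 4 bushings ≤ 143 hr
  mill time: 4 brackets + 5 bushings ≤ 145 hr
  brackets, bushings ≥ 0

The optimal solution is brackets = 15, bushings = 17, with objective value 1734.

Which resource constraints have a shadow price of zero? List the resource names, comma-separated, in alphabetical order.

coolant, inspection

inspection: 160/182 (slack 22)
coolant: 83/108 (slack 25)
lathe time: 143/143 (binding)
mill time: 145/145 (binding)
By complementary slackness, a constraint with positive slack has shadow price 0 → coolant, inspection.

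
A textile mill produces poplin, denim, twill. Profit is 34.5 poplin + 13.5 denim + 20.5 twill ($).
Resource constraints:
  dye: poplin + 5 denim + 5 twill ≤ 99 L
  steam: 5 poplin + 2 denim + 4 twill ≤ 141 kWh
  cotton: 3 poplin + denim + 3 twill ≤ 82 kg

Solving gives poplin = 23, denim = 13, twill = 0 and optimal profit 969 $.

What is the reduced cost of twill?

Binding: steam and cotton. Non-binding: dye (11 unused).
Slack constraints have shadow price 0 (complementary slackness).
From A_Bᵀ y = c: 5·y_steam + 3·y_cotton = 34.5; 2·y_steam + 1·y_cotton = 13.5.
Solving: y_steam = 6, y_cotton = 1.5.
Reduced cost of twill: c₃ − yᵀa₃ = 20.5 − (6·4 + 1.5·3) = 20.5 − 28.5 = -8.

-8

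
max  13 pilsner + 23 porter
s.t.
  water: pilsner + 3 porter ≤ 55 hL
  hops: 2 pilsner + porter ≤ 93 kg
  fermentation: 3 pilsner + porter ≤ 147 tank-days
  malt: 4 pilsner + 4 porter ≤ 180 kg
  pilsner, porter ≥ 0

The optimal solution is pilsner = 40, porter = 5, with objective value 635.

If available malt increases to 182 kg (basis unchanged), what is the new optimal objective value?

639

Check each constraint at x*: water 55/55 (tight); hops 85/93 (slack 8); fermentation 125/147 (slack 22); malt 180/180 (tight).
By complementary slackness, y = 0 for the non-binding constraints.
The binding rows give the dual system: 1·y_water + 4·y_malt = 13 and 3·y_water + 4·y_malt = 23.
Solving: y_water = 5, y_malt = 2.
Δz = y_malt·Δb = 2 × (2) = 4, so new z* = 635 + 4 = 639.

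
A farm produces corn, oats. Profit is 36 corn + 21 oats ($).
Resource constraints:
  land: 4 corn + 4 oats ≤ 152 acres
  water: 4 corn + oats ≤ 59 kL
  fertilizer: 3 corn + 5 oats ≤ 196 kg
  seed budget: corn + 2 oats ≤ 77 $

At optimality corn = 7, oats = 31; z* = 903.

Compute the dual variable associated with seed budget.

At the optimum: land uses 152 of 152 (binding); water uses 59 of 59 (binding); fertilizer uses 176 of 196 (slack = 20); seed budget uses 69 of 77 (slack = 8).
Slack constraints have shadow price 0 (complementary slackness).
From A_Bᵀ y = c: 4·y_land + 4·y_water = 36; 4·y_land + 1·y_water = 21.
Solving: y_land = 4, y_water = 5.
Shadow price of seed budget = 0.

0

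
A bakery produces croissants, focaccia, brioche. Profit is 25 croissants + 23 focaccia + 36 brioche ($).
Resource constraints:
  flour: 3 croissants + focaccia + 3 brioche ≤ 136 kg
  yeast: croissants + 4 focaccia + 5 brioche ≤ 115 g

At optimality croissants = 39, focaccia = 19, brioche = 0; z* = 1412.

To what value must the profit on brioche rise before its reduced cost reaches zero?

41

Check each constraint at x*: flour 136/136 (tight); yeast 115/115 (tight).
Dual feasibility on the basic columns requires 3·y_flour + 1·y_yeast = 25, 1·y_flour + 4·y_yeast = 23.
→ y_flour = 7 and y_yeast = 4.
brioche enters the basis when its profit ≥ yᵀa₃ = 7·3 + 4·5 = 41.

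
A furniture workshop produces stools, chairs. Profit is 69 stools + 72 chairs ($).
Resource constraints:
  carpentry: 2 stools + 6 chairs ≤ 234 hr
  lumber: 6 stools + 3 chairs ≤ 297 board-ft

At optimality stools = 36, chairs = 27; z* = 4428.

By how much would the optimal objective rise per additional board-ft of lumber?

At the optimum: carpentry uses 234 of 234 (binding); lumber uses 297 of 297 (binding).
The binding rows give the dual system: 2·y_carpentry + 6·y_lumber = 69 and 6·y_carpentry + 3·y_lumber = 72.
This yields shadow prices y_carpentry = 7.5, y_lumber = 9.
Shadow price of lumber = 9.

9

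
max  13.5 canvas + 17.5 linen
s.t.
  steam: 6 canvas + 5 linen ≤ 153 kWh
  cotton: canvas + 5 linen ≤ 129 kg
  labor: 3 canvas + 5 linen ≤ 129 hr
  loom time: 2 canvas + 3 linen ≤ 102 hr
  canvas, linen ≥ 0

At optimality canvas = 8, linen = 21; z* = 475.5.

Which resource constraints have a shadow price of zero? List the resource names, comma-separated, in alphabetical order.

steam: 153/153 (binding)
cotton: 113/129 (slack 16)
labor: 129/129 (binding)
loom time: 79/102 (slack 23)
By complementary slackness, a constraint with positive slack has shadow price 0 → cotton, loom time.

cotton, loom time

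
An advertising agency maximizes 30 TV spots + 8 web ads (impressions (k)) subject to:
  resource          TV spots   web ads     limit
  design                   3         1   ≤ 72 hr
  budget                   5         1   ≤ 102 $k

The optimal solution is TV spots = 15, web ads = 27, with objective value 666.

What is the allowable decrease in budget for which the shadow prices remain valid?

30

Binding constraints: design, budget. The basis is B = [[3,1],[5,1]] with det -2.
Per unit decrease in budget, x* moves by d = (-0.5, 1.5).
The basis stays optimal until TV spots reaches 0; allowable decrease = 30 $k.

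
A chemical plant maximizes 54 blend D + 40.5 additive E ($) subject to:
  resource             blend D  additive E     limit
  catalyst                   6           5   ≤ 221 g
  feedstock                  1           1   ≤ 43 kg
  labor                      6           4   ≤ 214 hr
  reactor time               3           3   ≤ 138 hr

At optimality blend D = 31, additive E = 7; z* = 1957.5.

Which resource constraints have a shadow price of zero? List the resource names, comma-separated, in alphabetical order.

feedstock, reactor time

catalyst: 221/221 (binding)
feedstock: 38/43 (slack 5)
labor: 214/214 (binding)
reactor time: 114/138 (slack 24)
By complementary slackness, a constraint with positive slack has shadow price 0 → feedstock, reactor time.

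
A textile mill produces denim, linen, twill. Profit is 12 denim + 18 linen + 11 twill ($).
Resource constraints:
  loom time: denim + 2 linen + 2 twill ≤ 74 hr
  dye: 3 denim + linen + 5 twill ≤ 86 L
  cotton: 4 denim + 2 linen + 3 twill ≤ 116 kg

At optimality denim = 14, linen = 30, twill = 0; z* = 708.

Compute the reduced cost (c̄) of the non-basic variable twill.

At the optimum: loom time uses 74 of 74 (binding); dye uses 72 of 86 (slack = 14); cotton uses 116 of 116 (binding).
Since dye is not tight, its dual is 0.
Dual feasibility on the basic columns requires 1·y_loom time + 4·y_cotton = 12, 2·y_loom time + 2·y_cotton = 18.
This yields shadow prices y_loom time = 8, y_cotton = 1.
Reduced cost of twill: c₃ − yᵀa₃ = 11 − (8·2 + 1·3) = 11 − 19 = -8.

-8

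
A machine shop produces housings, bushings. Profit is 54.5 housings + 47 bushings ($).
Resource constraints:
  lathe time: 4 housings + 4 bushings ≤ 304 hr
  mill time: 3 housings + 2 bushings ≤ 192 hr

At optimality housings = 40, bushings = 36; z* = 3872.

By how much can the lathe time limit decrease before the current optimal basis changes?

48

Binding constraints: lathe time, mill time. The basis is B = [[4,4],[3,2]] with det -4.
Per unit decrease in lathe time, x* moves by d = (0.5, -0.75).
The basis stays optimal until bushings reaches 0; allowable decrease = 48 hr.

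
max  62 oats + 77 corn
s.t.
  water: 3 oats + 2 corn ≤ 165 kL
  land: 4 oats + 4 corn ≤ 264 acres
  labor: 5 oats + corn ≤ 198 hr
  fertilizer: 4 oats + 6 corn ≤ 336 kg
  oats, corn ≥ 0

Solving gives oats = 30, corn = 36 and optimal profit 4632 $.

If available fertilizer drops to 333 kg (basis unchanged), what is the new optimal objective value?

4609.5

Check each constraint at x*: water 162/165 (slack 3); land 264/264 (tight); labor 186/198 (slack 12); fertilizer 336/336 (tight).
Since water, labor are not tight, their duals are 0.
From A_Bᵀ y = c: 4·y_land + 4·y_fertilizer = 62; 4·y_land + 6·y_fertilizer = 77.
Solving: y_land = 8, y_fertilizer = 7.5.
Δz = y_fertilizer·Δb = 7.5 × (-3) = -22.5, so new z* = 4632 − 22.5 = 4609.5.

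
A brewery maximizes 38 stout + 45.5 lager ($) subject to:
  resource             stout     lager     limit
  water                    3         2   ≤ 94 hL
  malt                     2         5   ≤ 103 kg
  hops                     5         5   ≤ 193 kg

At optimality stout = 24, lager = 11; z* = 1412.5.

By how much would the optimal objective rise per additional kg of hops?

Binding: water and malt. Non-binding: hops (18 unused).
By complementary slackness, y = 0 for the non-binding constraint.
The binding rows give the dual system: 3·y_water + 2·y_malt = 38 and 2·y_water + 5·y_malt = 45.5.
→ y_water = 9 and y_malt = 5.5.
Shadow price of hops = 0.

0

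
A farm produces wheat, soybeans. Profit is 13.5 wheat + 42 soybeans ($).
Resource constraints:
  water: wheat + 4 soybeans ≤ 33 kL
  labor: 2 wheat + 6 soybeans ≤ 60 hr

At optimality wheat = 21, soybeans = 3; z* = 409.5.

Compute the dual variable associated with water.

Check each constraint at x*: water 33/33 (tight); labor 60/60 (tight).
The binding rows give the dual system: 1·y_water + 2·y_labor = 13.5 and 4·y_water + 6·y_labor = 42.
Solving: y_water = 1.5, y_labor = 6.
Shadow price of water = 1.5.

1.5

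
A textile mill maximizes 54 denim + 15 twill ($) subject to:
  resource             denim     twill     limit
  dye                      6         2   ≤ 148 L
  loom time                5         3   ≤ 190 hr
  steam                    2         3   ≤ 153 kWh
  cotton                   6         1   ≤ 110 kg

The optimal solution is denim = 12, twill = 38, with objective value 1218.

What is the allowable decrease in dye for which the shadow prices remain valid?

Binding constraints: dye, cotton. The basis is B = [[6,2],[6,1]] with det -6.
Per unit decrease in dye, x* moves by d = (0.1667, -1).
The basis stays optimal until twill reaches 0; allowable decrease = 38 L.

38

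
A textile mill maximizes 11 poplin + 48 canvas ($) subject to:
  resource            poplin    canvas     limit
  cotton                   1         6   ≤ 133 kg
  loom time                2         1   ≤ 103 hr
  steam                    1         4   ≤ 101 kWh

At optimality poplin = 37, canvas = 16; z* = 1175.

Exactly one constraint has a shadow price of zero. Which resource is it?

loom time

cotton: 133/133 (binding)
loom time: 90/103 (slack 13)
steam: 101/101 (binding)
By complementary slackness, a constraint with positive slack has shadow price 0 → loom time.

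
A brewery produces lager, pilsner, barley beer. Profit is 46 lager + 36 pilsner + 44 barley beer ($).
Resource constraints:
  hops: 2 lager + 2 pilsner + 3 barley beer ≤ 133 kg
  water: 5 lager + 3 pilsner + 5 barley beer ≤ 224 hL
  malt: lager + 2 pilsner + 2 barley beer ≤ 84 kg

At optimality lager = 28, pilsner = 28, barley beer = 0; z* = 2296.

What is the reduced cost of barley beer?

-8

Check each constraint at x*: hops 112/133 (slack 21); water 224/224 (tight); malt 84/84 (tight).
By complementary slackness, y = 0 for the non-binding constraint.
From A_Bᵀ y = c: 5·y_water + 1·y_malt = 46; 3·y_water + 2·y_malt = 36.
This yields shadow prices y_water = 8, y_malt = 6.
Reduced cost of barley beer: c₃ − yᵀa₃ = 44 − (8·5 + 6·2) = 44 − 52 = -8.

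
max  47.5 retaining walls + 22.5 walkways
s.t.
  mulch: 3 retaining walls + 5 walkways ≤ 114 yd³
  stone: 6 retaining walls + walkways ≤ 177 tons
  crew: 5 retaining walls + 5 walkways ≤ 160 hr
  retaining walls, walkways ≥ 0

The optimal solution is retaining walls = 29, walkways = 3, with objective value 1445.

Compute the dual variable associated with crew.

Binding: stone and crew. Non-binding: mulch (12 unused).
Since mulch is not tight, its dual is 0.
Dual feasibility on the basic columns requires 6·y_stone + 5·y_crew = 47.5, 1·y_stone + 5·y_crew = 22.5.
→ y_stone = 5 and y_crew = 3.5.
Shadow price of crew = 3.5.

3.5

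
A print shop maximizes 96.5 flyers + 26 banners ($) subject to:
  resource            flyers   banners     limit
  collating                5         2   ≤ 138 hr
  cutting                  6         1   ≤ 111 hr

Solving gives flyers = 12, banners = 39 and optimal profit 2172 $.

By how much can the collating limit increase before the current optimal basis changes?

Binding constraints: collating, cutting. The basis is B = [[5,2],[6,1]] with det -7.
Per unit increase in collating, x* moves by d = (-0.1429, 0.8571).
The basis stays optimal until flyers reaches 0; allowable increase = 84 hr.

84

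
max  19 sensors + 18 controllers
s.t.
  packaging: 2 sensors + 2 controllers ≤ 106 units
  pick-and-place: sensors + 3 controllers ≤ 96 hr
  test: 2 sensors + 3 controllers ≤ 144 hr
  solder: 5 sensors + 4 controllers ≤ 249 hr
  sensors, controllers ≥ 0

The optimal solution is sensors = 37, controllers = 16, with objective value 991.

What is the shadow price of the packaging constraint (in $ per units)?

7

Check each constraint at x*: packaging 106/106 (tight); pick-and-place 85/96 (slack 11); test 122/144 (slack 22); solder 249/249 (tight).
Since pick-and-place, test are not tight, their duals are 0.
Dual feasibility on the basic columns requires 2·y_packaging + 5·y_solder = 19, 2·y_packaging + 4·y_solder = 18.
Solving: y_packaging = 7, y_solder = 1.
Shadow price of packaging = 7.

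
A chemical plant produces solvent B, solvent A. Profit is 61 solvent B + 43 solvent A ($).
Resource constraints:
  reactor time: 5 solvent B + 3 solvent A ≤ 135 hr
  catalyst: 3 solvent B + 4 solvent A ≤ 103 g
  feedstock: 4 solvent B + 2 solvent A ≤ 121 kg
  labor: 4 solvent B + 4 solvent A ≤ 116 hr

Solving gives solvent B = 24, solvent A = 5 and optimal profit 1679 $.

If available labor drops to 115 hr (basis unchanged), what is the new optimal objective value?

1675

Binding: reactor time and labor. Non-binding: catalyst (11 unused), feedstock (15 unused).
By complementary slackness, y = 0 for the non-binding constraints.
Dual feasibility on the basic columns requires 5·y_reactor time + 4·y_labor = 61, 3·y_reactor time + 4·y_labor = 43.
→ y_reactor time = 9 and y_labor = 4.
Δz = y_labor·Δb = 4 × (-1) = -4, so new z* = 1679 − 4 = 1675.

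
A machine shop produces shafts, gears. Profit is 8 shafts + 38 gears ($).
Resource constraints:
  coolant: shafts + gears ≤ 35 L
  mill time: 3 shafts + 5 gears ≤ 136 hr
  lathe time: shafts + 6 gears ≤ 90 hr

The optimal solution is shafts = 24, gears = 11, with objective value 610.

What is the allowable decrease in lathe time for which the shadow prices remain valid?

Binding constraints: coolant, lathe time. The basis is B = [[1,1],[1,6]] with det 5.
Per unit decrease in lathe time, x* moves by d = (0.2, -0.2).
The basis stays optimal until gears reaches 0; allowable decrease = 55 hr.

55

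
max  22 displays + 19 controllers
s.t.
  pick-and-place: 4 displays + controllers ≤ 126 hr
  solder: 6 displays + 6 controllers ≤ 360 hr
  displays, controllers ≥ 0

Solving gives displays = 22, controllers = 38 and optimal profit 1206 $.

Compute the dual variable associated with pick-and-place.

Both pick-and-place and solder are binding at x*.
The binding rows give the dual system: 4·y_pick-and-place + 6·y_solder = 22 and 1·y_pick-and-place + 6·y_solder = 19.
Solving: y_pick-and-place = 1, y_solder = 3.
Shadow price of pick-and-place = 1.

1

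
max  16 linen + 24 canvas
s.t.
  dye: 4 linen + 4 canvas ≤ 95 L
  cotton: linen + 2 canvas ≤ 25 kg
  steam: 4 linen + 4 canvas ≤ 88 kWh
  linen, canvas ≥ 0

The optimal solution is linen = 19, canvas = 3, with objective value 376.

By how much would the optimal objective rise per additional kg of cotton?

At the optimum: dye uses 88 of 95 (slack = 7); cotton uses 25 of 25 (binding); steam uses 88 of 88 (binding).
Since dye is not tight, its dual is 0.
The binding rows give the dual system: 1·y_cotton + 4·y_steam = 16 and 2·y_cotton + 4·y_steam = 24.
Solving: y_cotton = 8, y_steam = 2.
Shadow price of cotton = 8.

8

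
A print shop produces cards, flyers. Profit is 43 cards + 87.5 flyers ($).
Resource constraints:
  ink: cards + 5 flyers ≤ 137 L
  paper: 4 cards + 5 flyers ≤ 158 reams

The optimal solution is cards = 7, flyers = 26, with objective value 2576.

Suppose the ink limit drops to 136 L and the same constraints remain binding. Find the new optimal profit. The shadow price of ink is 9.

2567

Δb = -1, so new z* = 2576 + (9)·(-1) = 2576 − 9 = 2567.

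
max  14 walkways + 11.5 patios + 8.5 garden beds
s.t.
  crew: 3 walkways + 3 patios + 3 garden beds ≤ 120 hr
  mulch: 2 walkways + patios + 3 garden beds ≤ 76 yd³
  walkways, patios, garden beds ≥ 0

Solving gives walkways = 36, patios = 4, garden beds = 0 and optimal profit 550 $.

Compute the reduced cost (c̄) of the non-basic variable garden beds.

Check each constraint at x*: crew 120/120 (tight); mulch 76/76 (tight).
The binding rows give the dual system: 3·y_crew + 2·y_mulch = 14 and 3·y_crew + 1·y_mulch = 11.5.
Solving: y_crew = 3, y_mulch = 2.5.
Reduced cost of garden beds: c₃ − yᵀa₃ = 8.5 − (3·3 + 2.5·3) = 8.5 − 16.5 = -8.

-8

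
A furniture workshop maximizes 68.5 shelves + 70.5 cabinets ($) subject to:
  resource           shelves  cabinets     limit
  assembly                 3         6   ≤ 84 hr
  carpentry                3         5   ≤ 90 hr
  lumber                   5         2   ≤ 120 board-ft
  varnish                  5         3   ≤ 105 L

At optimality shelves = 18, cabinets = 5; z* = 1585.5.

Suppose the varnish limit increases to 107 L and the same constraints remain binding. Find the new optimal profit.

At the optimum: assembly uses 84 of 84 (binding); carpentry uses 79 of 90 (slack = 11); lumber uses 100 of 120 (slack = 20); varnish uses 105 of 105 (binding).
Slack constraints have shadow price 0 (complementary slackness).
The binding rows give the dual system: 3·y_assembly + 5·y_varnish = 68.5 and 6·y_assembly + 3·y_varnish = 70.5.
→ y_assembly = 7 and y_varnish = 9.5.
Δz = y_varnish·Δb = 9.5 × (2) = 19, so new z* = 1585.5 + 19 = 1604.5.

1604.5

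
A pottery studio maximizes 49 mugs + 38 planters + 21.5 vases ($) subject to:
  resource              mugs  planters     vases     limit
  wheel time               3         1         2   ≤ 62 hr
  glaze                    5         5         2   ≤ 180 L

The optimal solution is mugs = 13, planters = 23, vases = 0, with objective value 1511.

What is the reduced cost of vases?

-2.5

Both wheel time and glaze are binding at x*.
Dual feasibility on the basic columns requires 3·y_wheel time + 5·y_glaze = 49, 1·y_wheel time + 5·y_glaze = 38.
→ y_wheel time = 5.5 and y_glaze = 6.5.
Reduced cost of vases: c₃ − yᵀa₃ = 21.5 − (5.5·2 + 6.5·2) = 21.5 − 24 = -2.5.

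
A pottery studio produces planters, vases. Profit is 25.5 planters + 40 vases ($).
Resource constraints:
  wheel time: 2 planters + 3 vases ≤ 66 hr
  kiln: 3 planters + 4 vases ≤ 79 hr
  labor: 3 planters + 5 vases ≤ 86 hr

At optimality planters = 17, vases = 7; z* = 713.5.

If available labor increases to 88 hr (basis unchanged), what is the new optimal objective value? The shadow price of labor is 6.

Δb = 2, so new z* = 713.5 + (6)·(2) = 713.5 + 12 = 725.5.

725.5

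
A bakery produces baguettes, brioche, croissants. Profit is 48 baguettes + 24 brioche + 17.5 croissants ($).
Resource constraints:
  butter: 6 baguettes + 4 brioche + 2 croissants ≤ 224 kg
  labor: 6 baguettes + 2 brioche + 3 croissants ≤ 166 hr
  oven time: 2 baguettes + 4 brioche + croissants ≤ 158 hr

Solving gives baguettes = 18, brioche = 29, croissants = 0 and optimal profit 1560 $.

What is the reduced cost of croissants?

At the optimum: butter uses 224 of 224 (binding); labor uses 166 of 166 (binding); oven time uses 152 of 158 (slack = 6).
Since oven time is not tight, its dual is 0.
From A_Bᵀ y = c: 6·y_butter + 6·y_labor = 48; 4·y_butter + 2·y_labor = 24.
Solving: y_butter = 4, y_labor = 4.
Reduced cost of croissants: c₃ − yᵀa₃ = 17.5 − (4·2 + 4·3) = 17.5 − 20 = -2.5.

-2.5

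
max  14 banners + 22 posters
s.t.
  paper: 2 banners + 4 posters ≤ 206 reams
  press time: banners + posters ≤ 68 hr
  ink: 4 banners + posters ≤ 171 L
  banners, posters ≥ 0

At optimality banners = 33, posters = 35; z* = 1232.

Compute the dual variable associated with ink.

At the optimum: paper uses 206 of 206 (binding); press time uses 68 of 68 (binding); ink uses 167 of 171 (slack = 4).
Slack constraints have shadow price 0 (complementary slackness).
Dual feasibility on the basic columns requires 2·y_paper + 1·y_press time = 14, 4·y_paper + 1·y_press time = 22.
→ y_paper = 4 and y_press time = 6.
Shadow price of ink = 0.

0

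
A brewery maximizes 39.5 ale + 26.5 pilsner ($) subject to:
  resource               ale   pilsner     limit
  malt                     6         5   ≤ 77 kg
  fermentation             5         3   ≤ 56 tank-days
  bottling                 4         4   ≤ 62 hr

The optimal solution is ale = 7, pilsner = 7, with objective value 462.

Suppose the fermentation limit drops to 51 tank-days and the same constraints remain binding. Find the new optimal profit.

Check each constraint at x*: malt 77/77 (tight); fermentation 56/56 (tight); bottling 56/62 (slack 6).
Slack constraints have shadow price 0 (complementary slackness).
From A_Bᵀ y = c: 6·y_malt + 5·y_fermentation = 39.5; 5·y_malt + 3·y_fermentation = 26.5.
This yields shadow prices y_malt = 2, y_fermentation = 5.5.
Δz = y_fermentation·Δb = 5.5 × (-5) = -27.5, so new z* = 462 − 27.5 = 434.5.

434.5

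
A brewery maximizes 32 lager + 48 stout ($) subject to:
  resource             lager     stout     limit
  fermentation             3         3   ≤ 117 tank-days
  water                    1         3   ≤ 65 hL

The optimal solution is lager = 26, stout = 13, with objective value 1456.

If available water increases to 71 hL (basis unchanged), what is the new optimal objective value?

1504

Check each constraint at x*: fermentation 117/117 (tight); water 65/65 (tight).
From A_Bᵀ y = c: 3·y_fermentation + 1·y_water = 32; 3·y_fermentation + 3·y_water = 48.
Solving: y_fermentation = 8, y_water = 8.
Δz = y_water·Δb = 8 × (6) = 48, so new z* = 1456 + 48 = 1504.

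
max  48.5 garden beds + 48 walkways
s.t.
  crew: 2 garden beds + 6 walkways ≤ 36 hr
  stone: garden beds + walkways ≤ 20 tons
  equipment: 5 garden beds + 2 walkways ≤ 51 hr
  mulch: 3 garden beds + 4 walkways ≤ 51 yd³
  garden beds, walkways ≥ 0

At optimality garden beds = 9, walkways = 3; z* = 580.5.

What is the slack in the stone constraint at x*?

stone used = 1·9 + 1·3 = 12; slack = 20 − 12 = 8.

8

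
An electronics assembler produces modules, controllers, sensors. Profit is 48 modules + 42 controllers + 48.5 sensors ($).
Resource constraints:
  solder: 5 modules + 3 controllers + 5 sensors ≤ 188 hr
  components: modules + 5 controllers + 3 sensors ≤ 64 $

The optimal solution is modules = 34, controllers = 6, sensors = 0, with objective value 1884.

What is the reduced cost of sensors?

-5.5

At the optimum: solder uses 188 of 188 (binding); components uses 64 of 64 (binding).
From A_Bᵀ y = c: 5·y_solder + 1·y_components = 48; 3·y_solder + 5·y_components = 42.
Solving: y_solder = 9, y_components = 3.
Reduced cost of sensors: c₃ − yᵀa₃ = 48.5 − (9·5 + 3·3) = 48.5 − 54 = -5.5.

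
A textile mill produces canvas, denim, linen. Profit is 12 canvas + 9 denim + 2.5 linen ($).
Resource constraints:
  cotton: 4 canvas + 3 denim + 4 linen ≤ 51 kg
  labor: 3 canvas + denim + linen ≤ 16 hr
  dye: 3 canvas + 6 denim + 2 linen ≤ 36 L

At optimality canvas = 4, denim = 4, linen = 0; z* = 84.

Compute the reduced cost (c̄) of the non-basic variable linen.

-2.5

At the optimum: cotton uses 28 of 51 (slack = 23); labor uses 16 of 16 (binding); dye uses 36 of 36 (binding).
Since cotton is not tight, its dual is 0.
Dual feasibility on the basic columns requires 3·y_labor + 3·y_dye = 12, 1·y_labor + 6·y_dye = 9.
Solving: y_labor = 3, y_dye = 1.
Reduced cost of linen: c₃ − yᵀa₃ = 2.5 − (3·1 + 1·2) = 2.5 − 5 = -2.5.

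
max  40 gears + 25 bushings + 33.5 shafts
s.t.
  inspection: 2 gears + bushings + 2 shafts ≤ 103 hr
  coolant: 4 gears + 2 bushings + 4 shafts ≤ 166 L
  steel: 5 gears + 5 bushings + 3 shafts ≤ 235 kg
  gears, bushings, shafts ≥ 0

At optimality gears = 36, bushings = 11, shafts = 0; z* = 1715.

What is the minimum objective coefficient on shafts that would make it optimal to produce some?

Binding: coolant and steel. Non-binding: inspection (20 unused).
By complementary slackness, y = 0 for the non-binding constraint.
Dual feasibility on the basic columns requires 4·y_coolant + 5·y_steel = 40, 2·y_coolant + 5·y_steel = 25.
→ y_coolant = 7.5 and y_steel = 2.
shafts enters the basis when its profit ≥ yᵀa₃ = 7.5·4 + 2·3 = 36.

36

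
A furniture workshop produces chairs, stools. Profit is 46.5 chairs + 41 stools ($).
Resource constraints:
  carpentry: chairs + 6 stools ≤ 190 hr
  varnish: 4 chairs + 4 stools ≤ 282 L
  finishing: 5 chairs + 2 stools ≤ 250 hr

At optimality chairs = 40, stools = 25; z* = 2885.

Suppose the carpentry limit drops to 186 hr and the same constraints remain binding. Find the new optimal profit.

2869

At the optimum: carpentry uses 190 of 190 (binding); varnish uses 260 of 282 (slack = 22); finishing uses 250 of 250 (binding).
By complementary slackness, y = 0 for the non-binding constraint.
Dual feasibility on the basic columns requires 1·y_carpentry + 5·y_finishing = 46.5, 6·y_carpentry + 2·y_finishing = 41.
Solving: y_carpentry = 4, y_finishing = 8.5.
Δz = y_carpentry·Δb = 4 × (-4) = -16, so new z* = 2885 − 16 = 2869.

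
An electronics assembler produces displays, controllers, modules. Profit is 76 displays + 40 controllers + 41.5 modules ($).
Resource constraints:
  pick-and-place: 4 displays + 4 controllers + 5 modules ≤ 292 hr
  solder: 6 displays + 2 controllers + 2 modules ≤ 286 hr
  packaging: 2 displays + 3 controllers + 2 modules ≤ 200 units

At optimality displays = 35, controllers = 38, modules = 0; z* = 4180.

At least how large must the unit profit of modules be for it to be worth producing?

45.5

Binding: pick-and-place and solder. Non-binding: packaging (16 unused).
By complementary slackness, y = 0 for the non-binding constraint.
The binding rows give the dual system: 4·y_pick-and-place + 6·y_solder = 76 and 4·y_pick-and-place + 2·y_solder = 40.
This yields shadow prices y_pick-and-place = 5.5, y_solder = 9.
modules enters the basis when its profit ≥ yᵀa₃ = 5.5·5 + 9·2 = 45.5.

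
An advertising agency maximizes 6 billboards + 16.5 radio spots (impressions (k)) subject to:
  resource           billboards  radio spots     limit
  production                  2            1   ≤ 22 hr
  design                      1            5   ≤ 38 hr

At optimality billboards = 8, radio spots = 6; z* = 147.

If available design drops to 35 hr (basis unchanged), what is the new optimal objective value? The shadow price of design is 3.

Δb = -3, so new z* = 147 + (3)·(-3) = 147 − 9 = 138.

138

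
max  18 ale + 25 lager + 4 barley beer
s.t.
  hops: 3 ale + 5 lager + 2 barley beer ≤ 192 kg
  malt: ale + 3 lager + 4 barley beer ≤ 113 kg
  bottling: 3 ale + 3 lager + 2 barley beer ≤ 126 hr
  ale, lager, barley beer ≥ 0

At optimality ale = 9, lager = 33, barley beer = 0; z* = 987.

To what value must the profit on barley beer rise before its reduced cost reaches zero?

Check each constraint at x*: hops 192/192 (tight); malt 108/113 (slack 5); bottling 126/126 (tight).
By complementary slackness, y = 0 for the non-binding constraint.
Dual feasibility on the basic columns requires 3·y_hops + 3·y_bottling = 18, 5·y_hops + 3·y_bottling = 25.
→ y_hops = 3.5 and y_bottling = 2.5.
barley beer enters the basis when its profit ≥ yᵀa₃ = 3.5·2 + 2.5·2 = 12.

12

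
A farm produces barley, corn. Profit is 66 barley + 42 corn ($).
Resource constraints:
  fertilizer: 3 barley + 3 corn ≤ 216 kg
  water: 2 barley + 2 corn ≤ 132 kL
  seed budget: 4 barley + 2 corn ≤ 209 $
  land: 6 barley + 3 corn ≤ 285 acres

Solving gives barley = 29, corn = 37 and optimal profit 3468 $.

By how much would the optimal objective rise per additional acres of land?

Binding: water and land. Non-binding: fertilizer (18 unused), seed budget (19 unused).
Since fertilizer, seed budget are not tight, their duals are 0.
Dual feasibility on the basic columns requires 2·y_water + 6·y_land = 66, 2·y_water + 3·y_land = 42.
→ y_water = 9 and y_land = 8.
Shadow price of land = 8.

8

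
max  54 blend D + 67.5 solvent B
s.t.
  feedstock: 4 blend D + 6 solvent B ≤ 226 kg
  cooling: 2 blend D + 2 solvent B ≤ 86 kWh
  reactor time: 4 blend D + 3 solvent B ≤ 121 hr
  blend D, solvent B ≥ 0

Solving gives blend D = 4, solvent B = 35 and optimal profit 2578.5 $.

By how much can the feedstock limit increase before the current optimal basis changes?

Binding constraints: feedstock, reactor time. The basis is B = [[4,6],[4,3]] with det -12.
Per unit increase in feedstock, x* moves by d = (-0.25, 0.3333).
The basis stays optimal until blend D reaches 0; allowable increase = 16 kg.

16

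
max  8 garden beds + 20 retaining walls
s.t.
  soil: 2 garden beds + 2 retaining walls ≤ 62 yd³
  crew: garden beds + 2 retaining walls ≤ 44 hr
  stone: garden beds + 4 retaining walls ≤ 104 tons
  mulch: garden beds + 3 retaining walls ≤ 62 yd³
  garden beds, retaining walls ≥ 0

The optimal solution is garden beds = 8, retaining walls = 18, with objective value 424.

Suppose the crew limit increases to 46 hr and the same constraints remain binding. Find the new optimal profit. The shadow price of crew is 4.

432

Δb = 2, so new z* = 424 + (4)·(2) = 424 + 8 = 432.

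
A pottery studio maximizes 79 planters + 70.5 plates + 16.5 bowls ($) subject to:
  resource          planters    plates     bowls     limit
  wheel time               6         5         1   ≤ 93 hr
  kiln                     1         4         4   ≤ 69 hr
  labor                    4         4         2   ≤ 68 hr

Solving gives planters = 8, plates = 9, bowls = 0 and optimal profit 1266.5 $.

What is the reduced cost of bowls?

Binding: wheel time and labor. Non-binding: kiln (25 unused).
By complementary slackness, y = 0 for the non-binding constraint.
Dual feasibility on the basic columns requires 6·y_wheel time + 4·y_labor = 79, 5·y_wheel time + 4·y_labor = 70.5.
Solving: y_wheel time = 8.5, y_labor = 7.
Reduced cost of bowls: c₃ − yᵀa₃ = 16.5 − (8.5·1 + 7·2) = 16.5 − 22.5 = -6.

-6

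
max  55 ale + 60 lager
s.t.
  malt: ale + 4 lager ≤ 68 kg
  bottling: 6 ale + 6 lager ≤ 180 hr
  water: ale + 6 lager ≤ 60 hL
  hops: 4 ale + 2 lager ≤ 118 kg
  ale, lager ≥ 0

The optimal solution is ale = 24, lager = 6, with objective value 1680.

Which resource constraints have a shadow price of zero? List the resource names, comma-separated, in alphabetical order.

hops, malt

malt: 48/68 (slack 20)
bottling: 180/180 (binding)
water: 60/60 (binding)
hops: 108/118 (slack 10)
By complementary slackness, a constraint with positive slack has shadow price 0 → hops, malt.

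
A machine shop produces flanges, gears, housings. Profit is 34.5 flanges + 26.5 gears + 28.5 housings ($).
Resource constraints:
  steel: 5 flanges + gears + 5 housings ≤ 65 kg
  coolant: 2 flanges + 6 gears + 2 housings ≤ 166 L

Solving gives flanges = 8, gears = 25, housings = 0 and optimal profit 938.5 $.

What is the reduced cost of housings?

Both steel and coolant are binding at x*.
Dual feasibility on the basic columns requires 5·y_steel + 2·y_coolant = 34.5, 1·y_steel + 6·y_coolant = 26.5.
→ y_steel = 5.5 and y_coolant = 3.5.
Reduced cost of housings: c₃ − yᵀa₃ = 28.5 − (5.5·5 + 3.5·2) = 28.5 − 34.5 = -6.

-6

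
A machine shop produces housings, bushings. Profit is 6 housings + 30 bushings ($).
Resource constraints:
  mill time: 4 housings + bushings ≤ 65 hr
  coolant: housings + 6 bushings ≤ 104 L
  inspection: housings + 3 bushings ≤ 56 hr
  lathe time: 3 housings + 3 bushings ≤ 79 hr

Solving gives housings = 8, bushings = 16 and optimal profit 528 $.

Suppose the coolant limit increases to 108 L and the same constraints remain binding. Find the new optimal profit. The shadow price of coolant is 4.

544

Δb = 4, so new z* = 528 + (4)·(4) = 528 + 16 = 544.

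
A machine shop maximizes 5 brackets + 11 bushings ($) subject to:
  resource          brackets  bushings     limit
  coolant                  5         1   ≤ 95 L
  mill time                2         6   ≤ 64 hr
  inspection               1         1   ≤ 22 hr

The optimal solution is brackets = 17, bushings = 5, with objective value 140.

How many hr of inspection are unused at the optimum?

0

inspection used = 1·17 + 1·5 = 22; slack = 22 − 22 = 0.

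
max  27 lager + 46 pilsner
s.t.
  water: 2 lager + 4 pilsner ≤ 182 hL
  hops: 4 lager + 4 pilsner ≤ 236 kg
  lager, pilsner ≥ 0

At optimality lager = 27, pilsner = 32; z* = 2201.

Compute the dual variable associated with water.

Both water and hops are binding at x*.
The binding rows give the dual system: 2·y_water + 4·y_hops = 27 and 4·y_water + 4·y_hops = 46.
This yields shadow prices y_water = 9.5, y_hops = 2.
Shadow price of water = 9.5.

9.5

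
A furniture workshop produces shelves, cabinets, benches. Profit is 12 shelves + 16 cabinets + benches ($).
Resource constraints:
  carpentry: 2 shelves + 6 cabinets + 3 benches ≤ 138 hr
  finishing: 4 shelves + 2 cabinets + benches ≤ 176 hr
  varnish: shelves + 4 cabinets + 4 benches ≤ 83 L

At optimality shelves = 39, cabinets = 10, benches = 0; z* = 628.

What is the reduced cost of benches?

-7

Binding: carpentry and finishing. Non-binding: varnish (4 unused).
Slack constraints have shadow price 0 (complementary slackness).
From A_Bᵀ y = c: 2·y_carpentry + 4·y_finishing = 12; 6·y_carpentry + 2·y_finishing = 16.
Solving: y_carpentry = 2, y_finishing = 2.
Reduced cost of benches: c₃ − yᵀa₃ = 1 − (2·3 + 2·1) = 1 − 8 = -7.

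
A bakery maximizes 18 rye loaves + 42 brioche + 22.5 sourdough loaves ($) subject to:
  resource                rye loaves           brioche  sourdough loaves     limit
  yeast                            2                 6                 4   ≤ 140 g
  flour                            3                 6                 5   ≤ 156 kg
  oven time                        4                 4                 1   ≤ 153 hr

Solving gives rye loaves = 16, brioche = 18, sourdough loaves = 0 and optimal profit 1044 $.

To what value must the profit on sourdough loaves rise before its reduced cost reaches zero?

Binding: yeast and flour. Non-binding: oven time (17 unused).
Slack constraints have shadow price 0 (complementary slackness).
Dual feasibility on the basic columns requires 2·y_yeast + 3·y_flour = 18, 6·y_yeast + 6·y_flour = 42.
→ y_yeast = 3 and y_flour = 4.
sourdough loaves enters the basis when its profit ≥ yᵀa₃ = 3·4 + 4·5 = 32.

32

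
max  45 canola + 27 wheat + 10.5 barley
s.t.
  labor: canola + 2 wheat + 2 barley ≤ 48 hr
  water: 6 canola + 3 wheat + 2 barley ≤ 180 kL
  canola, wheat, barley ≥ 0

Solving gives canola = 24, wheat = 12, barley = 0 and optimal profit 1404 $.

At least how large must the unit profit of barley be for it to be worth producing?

20

At the optimum: labor uses 48 of 48 (binding); water uses 180 of 180 (binding).
From A_Bᵀ y = c: 1·y_labor + 6·y_water = 45; 2·y_labor + 3·y_water = 27.
→ y_labor = 3 and y_water = 7.
barley enters the basis when its profit ≥ yᵀa₃ = 3·2 + 7·2 = 20.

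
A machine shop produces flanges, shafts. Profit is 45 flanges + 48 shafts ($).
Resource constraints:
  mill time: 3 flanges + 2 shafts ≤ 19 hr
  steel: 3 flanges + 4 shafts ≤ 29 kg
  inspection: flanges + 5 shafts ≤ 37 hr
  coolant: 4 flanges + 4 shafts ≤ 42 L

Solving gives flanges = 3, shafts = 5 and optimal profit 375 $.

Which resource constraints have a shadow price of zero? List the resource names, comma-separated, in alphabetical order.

mill time: 19/19 (binding)
steel: 29/29 (binding)
inspection: 28/37 (slack 9)
coolant: 32/42 (slack 10)
By complementary slackness, a constraint with positive slack has shadow price 0 → coolant, inspection.

coolant, inspection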